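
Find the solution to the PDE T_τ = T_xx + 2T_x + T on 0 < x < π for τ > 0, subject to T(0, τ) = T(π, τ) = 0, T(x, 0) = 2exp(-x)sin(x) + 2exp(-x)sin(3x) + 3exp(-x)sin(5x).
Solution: Substitute T = exp(-x)u, i.e. u = exp(x)T.
By the product rule, T_x = exp(-x)(u_x - u), T_xx = exp(-x)(u_xx - 2u_x + u), T_τ = exp(-x)u_τ.
Substituting into the PDE and dividing by exp(-x): u_τ = (u_xx - 2u_x + u) + 2(u_x - u) + u.
The lower-order terms cancel, leaving the standard heat equation u_τ = u_xx.
Initial data for u: u(x,0) = exp(x)T(x,0) = 2sin(x) + 2sin(3x) + 3sin(5x). The boundary conditions carry over: u(0,τ) = u(π,τ) = 0.
Solve for u:
  Using separation of variables u = X(x)G(τ):
  Eigenfunctions: sin(nx), n = 1, 2, 3, ...
  General solution: u(x, τ) = Σ c_n sin(nx) exp(-n² τ)
  Matching u(x,0) = 2sin(x) + 2sin(3x) + 3sin(5x) term by term: c_1=2, c_3=2, c_5=3.
Hence u(x,τ) = 2exp(-τ)sin(x) + 2exp(-9τ)sin(3x) + 3exp(-25τ)sin(5x).
Transform back: T(x,τ) = exp(-x)u(x,τ).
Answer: T(x, τ) = 2exp(-x)exp(-τ)sin(x) + 2exp(-x)exp(-9τ)sin(3x) + 3exp(-x)exp(-25τ)sin(5x)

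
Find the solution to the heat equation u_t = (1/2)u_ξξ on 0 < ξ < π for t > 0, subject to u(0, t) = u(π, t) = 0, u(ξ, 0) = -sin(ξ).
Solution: Separating variables: u = Σ c_n exp(-n²t/2) sin(nξ). From u(ξ,0) = -sin(ξ): c_1=-1.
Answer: u(ξ, t) = -exp(-t/2)sin(ξ)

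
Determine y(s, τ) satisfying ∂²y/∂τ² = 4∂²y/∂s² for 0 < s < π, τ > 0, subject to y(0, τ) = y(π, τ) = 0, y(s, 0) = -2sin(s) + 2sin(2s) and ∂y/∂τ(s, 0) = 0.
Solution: Using separation of variables y = X(s)T(τ):
Eigenfunctions: sin(ns), n = 1, 2, 3, ...
General solution: y(s, τ) = Σ [A_n cos(2n τ) + B_n sin(2n τ)] sin(ns)
From y(s,0) = -2sin(s) + 2sin(2s): A_1=-2, A_2=2. From y_τ(s,0) = 0: all B_n = 0.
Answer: y(s, τ) = -2sin(s)cos(2τ) + 2sin(2s)cos(4τ)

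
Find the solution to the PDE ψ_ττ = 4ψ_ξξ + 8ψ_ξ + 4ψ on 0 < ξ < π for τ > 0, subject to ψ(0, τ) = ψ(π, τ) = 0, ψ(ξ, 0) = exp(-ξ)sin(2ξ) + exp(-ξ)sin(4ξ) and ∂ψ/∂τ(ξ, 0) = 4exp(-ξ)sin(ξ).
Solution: Substitute ψ = exp(-ξ)u.
Then ψ_ξ = exp(-ξ)(u_ξ - u), ψ_ξξ = exp(-ξ)(u_ξξ - 2u_ξ + u), ψ_ττ = exp(-ξ)u_ττ; substituting and dividing by exp(-ξ), the lower-order terms cancel: u_ττ = 4u_ξξ (standard wave equation).
Data for u: u(ξ,0) = exp(ξ)ψ(ξ,0) = sin(2ξ) + sin(4ξ); u_τ(ξ,0) = exp(ξ)ψ_τ(ξ,0) = 4sin(ξ). The boundary conditions carry over: u(0,τ) = u(π,τ) = 0.
Separating variables: u = Σ [A_n cos(ω_n τ) + B_n sin(ω_n τ)] sin(nξ), ω_n = 2n. From ICs (B_n = velocity coefficient / ω_n): A_2=1, A_4=1, B_1=2.
So u(ξ,τ) = 2sin(ξ)sin(2τ) + sin(2ξ)cos(4τ) + sin(4ξ)cos(8τ), and ψ(ξ,τ) = exp(-ξ)u(ξ,τ).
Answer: ψ(ξ, τ) = 2exp(-ξ)sin(ξ)sin(2τ) + exp(-ξ)sin(2ξ)cos(4τ) + exp(-ξ)sin(4ξ)cos(8τ)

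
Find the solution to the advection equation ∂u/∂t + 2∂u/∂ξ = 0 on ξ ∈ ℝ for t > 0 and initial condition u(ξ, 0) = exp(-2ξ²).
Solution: By method of characteristics (waves move right with speed 2):
Along characteristics ξ - 2t = const, u is constant, so u(ξ,t) = f(ξ - 2t) with f = u(·, 0).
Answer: u(ξ, t) = exp(-2(-2t + ξ)²)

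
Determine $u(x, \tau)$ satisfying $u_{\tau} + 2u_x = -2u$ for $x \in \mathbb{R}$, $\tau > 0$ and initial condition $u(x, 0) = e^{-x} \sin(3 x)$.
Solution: Substitute $u = e^{-x}w$, i.e. $w = e^{x}u$.
By the product rule, $u_x = e^{-x}(w_x - w)$, $u_{\tau} = e^{-x}w_{\tau}$.
Substituting into the PDE and dividing by $e^{-x}$: $w_{\tau} + 2(w_x - w) = -2w$.
The lower-order terms cancel, leaving the standard advection equation $w_{\tau} + 2w_x = 0$.
Initial data for $w$: $w(x,0) = e^{x}u(x,0) = \sin(3 x)$.
Solve for $w$:
  By method of characteristics (waves move right with speed 2):
  Along characteristics $x - 2\tau =$ const, $w$ is constant, so $w(x,\tau) = f(x - 2\tau)$ with $f = w( \cdot , 0)$.
Hence $w(x,\tau) = \sin(3 x - 6 \tau)$.
Transform back: $u(x,\tau) = e^{-x}w(x,\tau)$.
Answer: $u(x, \tau) = - e^{-x} \sin(6 \tau - 3 x)$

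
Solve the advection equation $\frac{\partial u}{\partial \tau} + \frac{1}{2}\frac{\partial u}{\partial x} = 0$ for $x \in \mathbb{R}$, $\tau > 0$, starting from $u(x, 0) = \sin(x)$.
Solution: By characteristics ($dx/d\tau = 1/2$), $u(x,\tau) = f(x - \frac{1}{2}\tau)$ with $f = u( \cdot , 0)$.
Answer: $u(x, \tau) = - \sin(\tau/2 - x)$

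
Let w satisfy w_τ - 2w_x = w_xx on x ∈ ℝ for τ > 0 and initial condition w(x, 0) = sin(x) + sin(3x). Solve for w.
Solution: Change to a moving frame: let η = x + 2τ, σ = τ and write w(x,τ) = u(η,σ).
By the chain rule w_τ = u_σ + 2u_η, w_x = u_η, w_xx = u_ηη.
Then w_τ - 2w_x = u_σ: the advection term cancels and the PDE becomes the heat equation u_σ = u_ηη on η ∈ ℝ.
Initial data: u(η,0) = w(η,0) = sin(η) + sin(3η).
On η ∈ ℝ each mode satisfies (sin(nη))″ = -n² sin(nη), so exp(-n²σ) sin(nη) solves the heat equation; by superposition u(η,σ) = Σ c_n exp(-n²σ) sin(nη).
Reading off the coefficients: c_1=1, c_3=1, so u(η,σ) = exp(-σ)sin(η) + exp(-9σ)sin(3η).
Substituting back η = x + 2τ, σ = τ: w(x,τ) = u(x + 2τ, τ).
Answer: w(x, τ) = exp(-τ)sin(x + 2τ) + exp(-9τ)sin(3x + 6τ)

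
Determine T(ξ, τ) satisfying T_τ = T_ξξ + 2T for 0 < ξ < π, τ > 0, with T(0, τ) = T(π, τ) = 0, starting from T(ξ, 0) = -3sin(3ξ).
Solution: Substitute T = exp(2τ)u, i.e. u = exp(-2τ)T.
By the product rule, T_τ = exp(2τ)(u_τ + 2u), T_ξξ = exp(2τ)u_ξξ.
Substituting into the PDE and dividing by exp(2τ): u_τ + 2u = u_ξξ + 2u.
The lower-order terms cancel, leaving the standard heat equation u_τ = u_ξξ.
Initial data for u: u(ξ,0) = T(ξ,0) = -3sin(3ξ). The boundary conditions carry over: u(0,τ) = u(π,τ) = 0.
Solve for u:
  Using separation of variables u = X(ξ)G(τ):
  Eigenfunctions: sin(nξ), n = 1, 2, 3, ...
  General solution: u(ξ, τ) = Σ c_n sin(nξ) exp(-n² τ)
  Matching u(ξ,0) = -3sin(3ξ) term by term: c_3=-3.
Hence u(ξ,τ) = -3exp(-9τ)sin(3ξ).
Transform back: T(ξ,τ) = exp(2τ)u(ξ,τ).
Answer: T(ξ, τ) = -3exp(-7τ)sin(3ξ)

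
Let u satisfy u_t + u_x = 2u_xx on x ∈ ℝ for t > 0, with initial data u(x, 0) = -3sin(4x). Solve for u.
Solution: Moving frame: η = x - t, σ = t, u = w(η,σ), so u_t = w_σ - w_η and u_xx = w_ηη.
Hence u_t + u_x = w_σ and the PDE becomes the heat equation w_σ = 2w_ηη on η ∈ ℝ.
Initial data: w(η,0) = u(η,0) = -3sin(4η). Each mode sin(nη) decays as exp(-2n²σ) on ℝ, so w(η,σ) = Σ c_n exp(-2n²σ) sin(nη) with c_4=-3: w(η,σ) = -3exp(-32σ)sin(4η).
Substituting back: u(x,t) = w(x - t, t).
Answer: u(x, t) = 3exp(-32t)sin(4t - 4x)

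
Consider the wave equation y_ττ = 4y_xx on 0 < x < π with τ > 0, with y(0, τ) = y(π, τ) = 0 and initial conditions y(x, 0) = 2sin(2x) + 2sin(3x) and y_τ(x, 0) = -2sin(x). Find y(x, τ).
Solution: Using separation of variables y = X(x)T(τ):
Eigenfunctions: sin(nx), n = 1, 2, 3, ...
General solution: y(x, τ) = Σ [A_n cos(2n τ) + B_n sin(2n τ)] sin(nx)
From y(x,0) = 2sin(2x) + 2sin(3x): A_2=2, A_3=2. From y_τ(x,0) = -2sin(x), using y_τ(x,0) = Σ ω_n B_n sin(nx) with ω_n = 2n: B_1 = (-2)/2 = -1.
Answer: y(x, τ) = -sin(x)sin(2τ) + 2sin(2x)cos(4τ) + 2sin(3x)cos(6τ)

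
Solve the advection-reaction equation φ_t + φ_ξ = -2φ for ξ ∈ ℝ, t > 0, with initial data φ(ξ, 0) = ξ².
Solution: Substitute φ = exp(-2t)u, i.e. u = exp(2t)φ.
By the product rule, φ_t = exp(-2t)(u_t - 2u), φ_ξ = exp(-2t)u_ξ.
Substituting into the PDE and dividing by exp(-2t): u_t - 2u + u_ξ = -2u.
The lower-order terms cancel, leaving the standard advection equation u_t + u_ξ = 0.
Initial data for u: u(ξ,0) = φ(ξ,0) = ξ².
Solve for u:
  By method of characteristics (waves move right with speed 1):
  Along characteristics ξ - t = const, u is constant, so u(ξ,t) = f(ξ - t) with f = u(·, 0).
Hence u(ξ,t) = t² - 2tξ + ξ².
Transform back: φ(ξ,t) = exp(-2t)u(ξ,t).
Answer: φ(ξ, t) = t²exp(-2t) - 2tξexp(-2t) + ξ²exp(-2t)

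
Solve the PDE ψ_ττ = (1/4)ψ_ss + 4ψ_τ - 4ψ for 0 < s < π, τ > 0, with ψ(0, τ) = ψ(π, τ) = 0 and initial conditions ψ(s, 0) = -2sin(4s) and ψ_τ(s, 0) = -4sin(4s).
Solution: Substitute ψ = exp(2τ)u, i.e. u = exp(-2τ)ψ.
By the product rule, ψ_τ = exp(2τ)(u_τ + 2u), ψ_ττ = exp(2τ)(u_ττ + 4u_τ + 4u), ψ_ss = exp(2τ)u_ss.
Substituting into the PDE and dividing by exp(2τ): u_ττ + 4u_τ + 4u = (1/4)u_ss + 4(u_τ + 2u) - 4u.
The lower-order terms cancel, leaving the standard wave equation u_ττ = (1/4)u_ss.
Initial data for u: u(s,0) = ψ(s,0) = -2sin(4s); u_τ(s,0) = ψ_τ(s,0) - 2ψ(s,0) = 0. The boundary conditions carry over: u(0,τ) = u(π,τ) = 0.
Solve for u:
  Using separation of variables u = X(s)T(τ):
  Eigenfunctions: sin(ns), n = 1, 2, 3, ...
  General solution: u(s, τ) = Σ [A_n cos(n τ/2) + B_n sin(n τ/2)] sin(ns)
  From u(s,0) = -2sin(4s): A_4=-2. From u_τ(s,0) = 0: all B_n = 0.
Hence u(s,τ) = -2sin(4s)cos(2τ).
Transform back: ψ(s,τ) = exp(2τ)u(s,τ).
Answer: ψ(s, τ) = -2exp(2τ)sin(4s)cos(2τ)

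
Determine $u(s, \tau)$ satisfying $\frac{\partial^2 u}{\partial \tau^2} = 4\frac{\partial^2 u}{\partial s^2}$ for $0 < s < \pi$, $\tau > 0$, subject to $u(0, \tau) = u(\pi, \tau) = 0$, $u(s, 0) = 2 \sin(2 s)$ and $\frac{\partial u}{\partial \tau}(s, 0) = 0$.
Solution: Using separation of variables $u = X(s)T(\tau)$:
Eigenfunctions: $\sin(ns)$, $n = 1, 2, 3, \ldots$
General solution: $u(s, \tau) = \sum [A_n \cos(2n \tau) + B_n \sin(2n \tau)] \sin(ns)$
From $u(s,0) = 2 \sin(2 s)$: $A_2=2$. From $u_{\tau}(s,0) = 0$: all $B_n = 0$.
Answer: $u(s, \tau) = 2 \sin(2 s) \cos(4 \tau)$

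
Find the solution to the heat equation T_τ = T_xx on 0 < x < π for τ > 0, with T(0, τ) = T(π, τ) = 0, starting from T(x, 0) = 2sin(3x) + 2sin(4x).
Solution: Using separation of variables T = X(x)G(τ):
Eigenfunctions: sin(nx), n = 1, 2, 3, ...
General solution: T(x, τ) = Σ c_n sin(nx) exp(-n² τ)
Matching T(x,0) = 2sin(3x) + 2sin(4x) term by term: c_3=2, c_4=2.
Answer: T(x, τ) = 2exp(-9τ)sin(3x) + 2exp(-16τ)sin(4x)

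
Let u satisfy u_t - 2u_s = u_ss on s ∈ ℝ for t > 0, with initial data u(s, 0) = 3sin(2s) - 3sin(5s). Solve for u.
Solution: Change to a moving frame: let η = s + 2t, σ = t and write u(s,t) = w(η,σ).
By the chain rule u_t = w_σ + 2w_η, u_s = w_η, u_ss = w_ηη.
Then u_t - 2u_s = w_σ: the advection term cancels and the PDE becomes the heat equation w_σ = w_ηη on η ∈ ℝ.
Initial data: w(η,0) = u(η,0) = 3sin(2η) - 3sin(5η).
On η ∈ ℝ each mode satisfies (sin(nη))″ = -n² sin(nη), so exp(-n²σ) sin(nη) solves the heat equation; by superposition w(η,σ) = Σ c_n exp(-n²σ) sin(nη).
Reading off the coefficients: c_2=3, c_5=-3, so w(η,σ) = 3exp(-4σ)sin(2η) - 3exp(-25σ)sin(5η).
Substituting back η = s + 2t, σ = t: u(s,t) = w(s + 2t, t).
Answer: u(s, t) = 3exp(-4t)sin(2s + 4t) - 3exp(-25t)sin(5s + 10t)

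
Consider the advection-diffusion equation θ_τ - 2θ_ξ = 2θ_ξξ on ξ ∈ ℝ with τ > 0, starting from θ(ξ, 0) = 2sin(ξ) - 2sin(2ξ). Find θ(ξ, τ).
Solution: Moving frame: η = ξ + 2τ, σ = τ, θ = u(η,σ), so θ_τ = u_σ + 2u_η and θ_ξξ = u_ηη.
Hence θ_τ - 2θ_ξ = u_σ and the PDE becomes the heat equation u_σ = 2u_ηη on η ∈ ℝ.
Initial data: u(η,0) = θ(η,0) = 2sin(η) - 2sin(2η). Each mode sin(nη) decays as exp(-2n²σ) on ℝ, so u(η,σ) = Σ c_n exp(-2n²σ) sin(nη) with c_1=2, c_2=-2: u(η,σ) = 2exp(-2σ)sin(η) - 2exp(-8σ)sin(2η).
Substituting back: θ(ξ,τ) = u(ξ + 2τ, τ).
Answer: θ(ξ, τ) = 2exp(-2τ)sin(ξ + 2τ) - 2exp(-8τ)sin(2ξ + 4τ)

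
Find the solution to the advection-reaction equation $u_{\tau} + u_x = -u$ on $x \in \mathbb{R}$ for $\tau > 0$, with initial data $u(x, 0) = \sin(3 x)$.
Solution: Substitute $u = e^{-\tau}w$.
Then $u_{\tau} = e^{-\tau}(w_{\tau} - w)$, $u_x = e^{-\tau}w_x$; substituting and dividing by $e^{-\tau}$, the lower-order terms cancel: $w_{\tau} + w_x = 0$ (standard advection equation).
Data for $w$: $w(x,0) = u(x,0) = \sin(3 x)$.
By characteristics ($dx/d\tau = 1$), $w(x,\tau) = f(x - \tau)$ with $f = w( \cdot , 0)$.
So $w(x,\tau) = \sin(3 x - 3 \tau)$, and $u(x,\tau) = e^{-\tau}w(x,\tau)$.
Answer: $u(x, \tau) = - e^{-\tau} \sin(3 \tau - 3 x)$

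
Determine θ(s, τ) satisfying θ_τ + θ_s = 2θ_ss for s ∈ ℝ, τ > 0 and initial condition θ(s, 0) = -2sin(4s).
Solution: Moving frame: η = s - τ, σ = τ, θ = u(η,σ), so θ_τ = u_σ - u_η and θ_ss = u_ηη.
Hence θ_τ + θ_s = u_σ and the PDE becomes the heat equation u_σ = 2u_ηη on η ∈ ℝ.
Initial data: u(η,0) = θ(η,0) = -2sin(4η). Each mode sin(nη) decays as exp(-2n²σ) on ℝ, so u(η,σ) = Σ c_n exp(-2n²σ) sin(nη) with c_4=-2: u(η,σ) = -2exp(-32σ)sin(4η).
Substituting back: θ(s,τ) = u(s - τ, τ).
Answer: θ(s, τ) = -2exp(-32τ)sin(4s - 4τ)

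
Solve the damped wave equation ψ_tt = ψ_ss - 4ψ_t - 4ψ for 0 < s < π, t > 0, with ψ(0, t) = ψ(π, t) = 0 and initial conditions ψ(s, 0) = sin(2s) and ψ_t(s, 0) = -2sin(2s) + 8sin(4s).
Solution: Substitute ψ = exp(-2t)u.
Then ψ_t = exp(-2t)(u_t - 2u), ψ_tt = exp(-2t)(u_tt - 4u_t + 4u), ψ_ss = exp(-2t)u_ss; substituting and dividing by exp(-2t), the lower-order terms cancel: u_tt = u_ss (standard wave equation).
Data for u: u(s,0) = ψ(s,0) = sin(2s); u_t(s,0) = ψ_t(s,0) + 2ψ(s,0) = 8sin(4s). The boundary conditions carry over: u(0,t) = u(π,t) = 0.
Separating variables: u = Σ [A_n cos(ω_n t) + B_n sin(ω_n t)] sin(ns), ω_n = n. From ICs (B_n = velocity coefficient / ω_n): A_2=1, B_4=2.
So u(s,t) = sin(2s)cos(2t) + 2sin(4s)sin(4t), and ψ(s,t) = exp(-2t)u(s,t).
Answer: ψ(s, t) = exp(-2t)sin(2s)cos(2t) + 2exp(-2t)sin(4s)sin(4t)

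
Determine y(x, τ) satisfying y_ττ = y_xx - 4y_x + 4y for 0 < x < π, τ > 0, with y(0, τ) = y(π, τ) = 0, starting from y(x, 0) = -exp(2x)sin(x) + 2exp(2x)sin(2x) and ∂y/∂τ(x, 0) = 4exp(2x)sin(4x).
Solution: Substitute y = exp(2x)u, i.e. u = exp(-2x)y.
By the product rule, y_x = exp(2x)(u_x + 2u), y_xx = exp(2x)(u_xx + 4u_x + 4u), y_ττ = exp(2x)u_ττ.
Substituting into the PDE and dividing by exp(2x): u_ττ = (u_xx + 4u_x + 4u) - 4(u_x + 2u) + 4u.
The lower-order terms cancel, leaving the standard wave equation u_ττ = u_xx.
Initial data for u: u(x,0) = exp(-2x)y(x,0) = -sin(x) + 2sin(2x); u_τ(x,0) = exp(-2x)y_τ(x,0) = 4sin(4x). The boundary conditions carry over: u(0,τ) = u(π,τ) = 0.
Solve for u:
  Using separation of variables u = X(x)T(τ):
  Eigenfunctions: sin(nx), n = 1, 2, 3, ...
  General solution: u(x, τ) = Σ [A_n cos(n τ) + B_n sin(n τ)] sin(nx)
  From u(x,0) = -sin(x) + 2sin(2x): A_1=-1, A_2=2. From u_τ(x,0) = 4sin(4x), using u_τ(x,0) = Σ ω_n B_n sin(nx) with ω_n = n: B_4 = 4/4 = 1.
Hence u(x,τ) = -sin(x)cos(τ) + 2sin(2x)cos(2τ) + sin(4x)sin(4τ).
Transform back: y(x,τ) = exp(2x)u(x,τ).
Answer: y(x, τ) = -exp(2x)sin(x)cos(τ) + 2exp(2x)sin(2x)cos(2τ) + exp(2x)sin(4x)sin(4τ)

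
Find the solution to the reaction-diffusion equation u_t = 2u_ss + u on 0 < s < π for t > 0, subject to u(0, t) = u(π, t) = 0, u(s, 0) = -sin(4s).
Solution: Substitute u = exp(t)w.
Then u_t = exp(t)(w_t + w), u_ss = exp(t)w_ss; substituting and dividing by exp(t), the lower-order terms cancel: w_t = 2w_ss (standard heat equation).
Data for w: w(s,0) = u(s,0) = -sin(4s). The boundary conditions carry over: w(0,t) = w(π,t) = 0.
Separating variables: w = Σ c_n exp(-2n²t) sin(ns). From w(s,0) = -sin(4s): c_4=-1.
So w(s,t) = -exp(-32t)sin(4s), and u(s,t) = exp(t)w(s,t).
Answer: u(s, t) = -exp(-31t)sin(4s)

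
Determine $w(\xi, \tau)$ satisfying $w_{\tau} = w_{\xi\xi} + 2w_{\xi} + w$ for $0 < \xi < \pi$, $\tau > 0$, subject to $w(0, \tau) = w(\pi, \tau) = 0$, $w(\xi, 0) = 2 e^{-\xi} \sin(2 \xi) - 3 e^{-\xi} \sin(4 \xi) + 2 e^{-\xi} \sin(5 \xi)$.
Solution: Substitute $w = e^{-\xi}u$, i.e. $u = e^{\xi}w$.
By the product rule, $w_{\xi} = e^{-\xi}(u_{\xi} - u)$, $w_{\xi\xi} = e^{-\xi}(u_{\xi\xi} - 2u_{\xi} + u)$, $w_{\tau} = e^{-\xi}u_{\tau}$.
Substituting into the PDE and dividing by $e^{-\xi}$: $u_{\tau} = (u_{\xi\xi} - 2u_{\xi} + u) + 2(u_{\xi} - u) + u$.
The lower-order terms cancel, leaving the standard heat equation $u_{\tau} = u_{\xi\xi}$.
Initial data for $u$: $u(\xi,0) = e^{\xi}w(\xi,0) = 2 \sin(2 \xi) - 3 \sin(4 \xi) + 2 \sin(5 \xi)$. The boundary conditions carry over: $u(0,\tau) = u(\pi,\tau) = 0$.
Solve for $u$:
  Using separation of variables $u = X(\xi)T(\tau)$:
  Eigenfunctions: $\sin(n\xi)$, $n = 1, 2, 3, \ldots$
  General solution: $u(\xi, \tau) = \sum c_n \sin(n\xi) e^{-n^2 \tau}$
  Matching $u(\xi,0) = 2 \sin(2 \xi) - 3 \sin(4 \xi) + 2 \sin(5 \xi)$ term by term: $c_2=2, c_4=-3, c_5=2$.
Hence $u(\xi,\tau) = 2 e^{-4 \tau} \sin(2 \xi) - 3 e^{-16 \tau} \sin(4 \xi) + 2 e^{-25 \tau} \sin(5 \xi)$.
Transform back: $w(\xi,\tau) = e^{-\xi}u(\xi,\tau)$.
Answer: $w(\xi, \tau) = 2 e^{-4 \tau} e^{-\xi} \sin(2 \xi) - 3 e^{-16 \tau} e^{-\xi} \sin(4 \xi) + 2 e^{-25 \tau} e^{-\xi} \sin(5 \xi)$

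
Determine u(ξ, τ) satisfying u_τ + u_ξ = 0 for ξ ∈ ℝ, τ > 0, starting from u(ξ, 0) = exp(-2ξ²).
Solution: By characteristics (dξ/dτ = 1), u(ξ,τ) = f(ξ - τ) with f = u(·, 0).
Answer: u(ξ, τ) = exp(-2(ξ - τ)²)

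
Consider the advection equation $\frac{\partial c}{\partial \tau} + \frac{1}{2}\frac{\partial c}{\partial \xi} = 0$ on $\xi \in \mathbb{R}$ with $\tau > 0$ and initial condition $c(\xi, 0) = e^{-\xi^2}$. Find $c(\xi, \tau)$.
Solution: By method of characteristics (waves move right with speed 1/2):
Along characteristics $\xi - \frac{1}{2}\tau =$ const, $c$ is constant, so $c(\xi,\tau) = f(\xi - \frac{1}{2}\tau)$ with $f = c( \cdot , 0)$.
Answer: $c(\xi, \tau) = e^{-(-\tau/2 + \xi)^2}$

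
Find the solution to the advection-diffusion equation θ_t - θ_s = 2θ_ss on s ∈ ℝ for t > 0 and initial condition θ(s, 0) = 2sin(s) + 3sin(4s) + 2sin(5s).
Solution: Change to a moving frame: let η = s + t, σ = t and write θ(s,t) = u(η,σ).
By the chain rule θ_t = u_σ + u_η, θ_s = u_η, θ_ss = u_ηη.
Then θ_t - θ_s = u_σ: the advection term cancels and the PDE becomes the heat equation u_σ = 2u_ηη on η ∈ ℝ.
Initial data: u(η,0) = θ(η,0) = 2sin(η) + 3sin(4η) + 2sin(5η).
On η ∈ ℝ each mode satisfies (sin(nη))″ = -n² sin(nη), so exp(-2n²σ) sin(nη) solves the heat equation; by superposition u(η,σ) = Σ c_n exp(-2n²σ) sin(nη).
Reading off the coefficients: c_1=2, c_4=3, c_5=2, so u(η,σ) = 2exp(-2σ)sin(η) + 3exp(-32σ)sin(4η) + 2exp(-50σ)sin(5η).
Substituting back η = s + t, σ = t: θ(s,t) = u(s + t, t).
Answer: θ(s, t) = 2exp(-2t)sin(s + t) + 3exp(-32t)sin(4s + 4t) + 2exp(-50t)sin(5s + 5t)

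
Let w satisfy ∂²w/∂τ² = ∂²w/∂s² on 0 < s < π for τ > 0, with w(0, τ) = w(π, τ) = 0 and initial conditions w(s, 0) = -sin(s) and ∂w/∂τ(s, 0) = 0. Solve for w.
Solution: Separating variables: w = Σ [A_n cos(ω_n τ) + B_n sin(ω_n τ)] sin(ns), ω_n = n. From ICs: A_1=-1.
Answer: w(s, τ) = -sin(s)cos(τ)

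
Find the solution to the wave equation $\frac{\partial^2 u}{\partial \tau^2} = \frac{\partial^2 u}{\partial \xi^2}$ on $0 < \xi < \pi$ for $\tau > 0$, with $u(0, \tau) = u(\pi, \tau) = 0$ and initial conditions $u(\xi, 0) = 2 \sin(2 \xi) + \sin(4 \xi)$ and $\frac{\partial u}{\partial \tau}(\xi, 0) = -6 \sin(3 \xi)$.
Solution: Separating variables: $u = \sum [A_n \cos(\omega_n \tau) + B_n \sin(\omega_n \tau)] \sin(n\xi)$, $\omega_n = n$. From ICs ($B_n$ = velocity coefficient / $\omega_n$): $A_2=2, A_4=1, B_3=-2$.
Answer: $u(\xi, \tau) = -2 \sin(3 \tau) \sin(3 \xi) + 2 \sin(2 \xi) \cos(2 \tau) + \sin(4 \xi) \cos(4 \tau)$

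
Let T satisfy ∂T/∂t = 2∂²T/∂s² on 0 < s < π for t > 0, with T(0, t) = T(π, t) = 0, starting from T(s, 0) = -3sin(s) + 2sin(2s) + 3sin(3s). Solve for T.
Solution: Separating variables: T = Σ c_n exp(-2n²t) sin(ns). From T(s,0) = -3sin(s) + 2sin(2s) + 3sin(3s): c_1=-3, c_2=2, c_3=3.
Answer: T(s, t) = -3exp(-2t)sin(s) + 2exp(-8t)sin(2s) + 3exp(-18t)sin(3s)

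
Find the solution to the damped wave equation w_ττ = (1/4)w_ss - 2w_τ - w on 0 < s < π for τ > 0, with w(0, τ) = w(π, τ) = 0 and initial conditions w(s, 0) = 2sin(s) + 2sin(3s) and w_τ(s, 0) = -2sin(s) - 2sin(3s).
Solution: Substitute w = exp(-τ)u, i.e. u = exp(τ)w.
By the product rule, w_τ = exp(-τ)(u_τ - u), w_ττ = exp(-τ)(u_ττ - 2u_τ + u), w_ss = exp(-τ)u_ss.
Substituting into the PDE and dividing by exp(-τ): u_ττ - 2u_τ + u = (1/4)u_ss - 2(u_τ - u) - u.
The lower-order terms cancel, leaving the standard wave equation u_ττ = (1/4)u_ss.
Initial data for u: u(s,0) = w(s,0) = 2sin(s) + 2sin(3s); u_τ(s,0) = w_τ(s,0) + w(s,0) = 0. The boundary conditions carry over: u(0,τ) = u(π,τ) = 0.
Solve for u:
  Using separation of variables u = X(s)T(τ):
  Eigenfunctions: sin(ns), n = 1, 2, 3, ...
  General solution: u(s, τ) = Σ [A_n cos(n τ/2) + B_n sin(n τ/2)] sin(ns)
  From u(s,0) = 2sin(s) + 2sin(3s): A_1=2, A_3=2. From u_τ(s,0) = 0: all B_n = 0.
Hence u(s,τ) = 2sin(s)cos(τ/2) + 2sin(3s)cos(3τ/2).
Transform back: w(s,τ) = exp(-τ)u(s,τ).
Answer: w(s, τ) = 2exp(-τ)sin(s)cos(τ/2) + 2exp(-τ)sin(3s)cos(3τ/2)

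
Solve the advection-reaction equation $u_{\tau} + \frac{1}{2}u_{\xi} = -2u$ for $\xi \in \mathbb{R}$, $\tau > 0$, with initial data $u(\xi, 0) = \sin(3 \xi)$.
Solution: Substitute $u = e^{-2\tau}w$, i.e. $w = e^{2\tau}u$.
By the product rule, $u_{\tau} = e^{-2\tau}(w_{\tau} - 2w)$, $u_{\xi} = e^{-2\tau}w_{\xi}$.
Substituting into the PDE and dividing by $e^{-2\tau}$: $w_{\tau} - 2w + \frac{1}{2}w_{\xi} = -2w$.
The lower-order terms cancel, leaving the standard advection equation $w_{\tau} + \frac{1}{2}w_{\xi} = 0$.
Initial data for $w$: $w(\xi,0) = u(\xi,0) = \sin(3 \xi)$.
Solve for $w$:
  By method of characteristics (waves move right with speed 1/2):
  Along characteristics $\xi - \frac{1}{2}\tau =$ const, $w$ is constant, so $w(\xi,\tau) = f(\xi - \frac{1}{2}\tau)$ with $f = w( \cdot , 0)$.
Hence $w(\xi,\tau) = \sin(3 \xi - 3 \tau/2)$.
Transform back: $u(\xi,\tau) = e^{-2\tau}w(\xi,\tau)$.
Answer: $u(\xi, \tau) = - e^{-2 \tau} \sin(3 \tau/2 - 3 \xi)$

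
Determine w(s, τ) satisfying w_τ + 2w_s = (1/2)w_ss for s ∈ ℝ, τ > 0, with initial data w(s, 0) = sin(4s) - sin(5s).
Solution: Change to a moving frame: let η = s - 2τ, σ = τ and write w(s,τ) = u(η,σ).
By the chain rule w_τ = u_σ - 2u_η, w_s = u_η, w_ss = u_ηη.
Then w_τ + 2w_s = u_σ: the advection term cancels and the PDE becomes the heat equation u_σ = (1/2)u_ηη on η ∈ ℝ.
Initial data: u(η,0) = w(η,0) = sin(4η) - sin(5η).
On η ∈ ℝ each mode satisfies (sin(nη))″ = -n² sin(nη), so exp(-n²σ/2) sin(nη) solves the heat equation; by superposition u(η,σ) = Σ c_n exp(-n²σ/2) sin(nη).
Reading off the coefficients: c_4=1, c_5=-1, so u(η,σ) = exp(-8σ)sin(4η) - exp(-25σ/2)sin(5η).
Substituting back η = s - 2τ, σ = τ: w(s,τ) = u(s - 2τ, τ).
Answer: w(s, τ) = exp(-8τ)sin(4s - 8τ) - exp(-25τ/2)sin(5s - 10τ)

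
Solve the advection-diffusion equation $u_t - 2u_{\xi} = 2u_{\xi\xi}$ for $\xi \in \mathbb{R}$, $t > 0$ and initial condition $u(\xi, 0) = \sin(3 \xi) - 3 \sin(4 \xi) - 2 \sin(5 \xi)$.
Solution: Change to a moving frame: let $\eta = \xi + 2t$, $\sigma = t$ and write $u(\xi,t) = w(\eta,\sigma)$.
By the chain rule $u_t = w_{\sigma} + 2w_{\eta}$, $u_{\xi} = w_{\eta}$, $u_{\xi\xi} = w_{\eta\eta}$.
Then $u_t - 2u_{\xi} = w_{\sigma}$: the advection term cancels and the PDE becomes the heat equation $w_{\sigma} = 2w_{\eta\eta}$ on $\eta \in \mathbb{R}$.
Initial data: $w(\eta,0) = u(\eta,0) = \sin(3 \eta) - 3 \sin(4 \eta) - 2 \sin(5 \eta)$.
On $\eta \in \mathbb{R}$ each mode satisfies $(\sin(n\eta))'' = -n^2 \sin(n\eta)$, so $e^{-2n^2\sigma} \sin(n\eta)$ solves the heat equation; by superposition $w(\eta,\sigma) = \sum c_n e^{-2n^2\sigma} \sin(n\eta)$.
Reading off the coefficients: $c_3=1, c_4=-3, c_5=-2$, so $w(\eta,\sigma) = e^{-18 \sigma} \sin(3 \eta) - 3 e^{-32 \sigma} \sin(4 \eta) - 2 e^{-50 \sigma} \sin(5 \eta)$.
Substituting back $\eta = \xi + 2t$, $\sigma = t$: $u(\xi,t) = w(\xi + 2t, t)$.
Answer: $u(\xi, t) = e^{-18 t} \sin(3 \xi + 6 t) - 3 e^{-32 t} \sin(4 \xi + 8 t) - 2 e^{-50 t} \sin(5 \xi + 10 t)$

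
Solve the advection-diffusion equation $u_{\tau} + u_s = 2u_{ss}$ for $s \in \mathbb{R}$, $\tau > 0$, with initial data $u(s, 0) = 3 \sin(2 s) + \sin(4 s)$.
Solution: Moving frame: $\eta = s - \tau$, $\sigma = \tau$, $u = w(\eta,\sigma)$, so $u_{\tau} = w_{\sigma} - w_{\eta}$ and $u_{ss} = w_{\eta\eta}$.
Hence $u_{\tau} + u_s = w_{\sigma}$ and the PDE becomes the heat equation $w_{\sigma} = 2w_{\eta\eta}$ on $\eta \in \mathbb{R}$.
Initial data: $w(\eta,0) = u(\eta,0) = 3 \sin(2 \eta) + \sin(4 \eta)$. Each mode $\sin(n\eta)$ decays as $e^{-2n^2\sigma}$ on $\mathbb{R}$, so $w(\eta,\sigma) = \sum c_n e^{-2n^2\sigma} \sin(n\eta)$ with $c_2=3, c_4=1$: $w(\eta,\sigma) = 3 e^{-8 \sigma} \sin(2 \eta) + e^{-32 \sigma} \sin(4 \eta)$.
Substituting back: $u(s,\tau) = w(s - \tau, \tau)$.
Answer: $u(s, \tau) = -3 e^{-8 \tau} \sin(2 \tau - 2 s) -  e^{-32 \tau} \sin(4 \tau - 4 s)$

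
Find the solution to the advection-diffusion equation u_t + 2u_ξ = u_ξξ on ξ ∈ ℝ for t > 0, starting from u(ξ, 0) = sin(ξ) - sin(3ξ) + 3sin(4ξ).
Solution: Moving frame: η = ξ - 2t, σ = t, u = w(η,σ), so u_t = w_σ - 2w_η and u_ξξ = w_ηη.
Hence u_t + 2u_ξ = w_σ and the PDE becomes the heat equation w_σ = w_ηη on η ∈ ℝ.
Initial data: w(η,0) = u(η,0) = sin(η) - sin(3η) + 3sin(4η). Each mode sin(nη) decays as exp(-n²σ) on ℝ, so w(η,σ) = Σ c_n exp(-n²σ) sin(nη) with c_1=1, c_3=-1, c_4=3: w(η,σ) = exp(-σ)sin(η) - exp(-9σ)sin(3η) + 3exp(-16σ)sin(4η).
Substituting back: u(ξ,t) = w(ξ - 2t, t).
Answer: u(ξ, t) = -exp(-t)sin(2t - ξ) + exp(-9t)sin(6t - 3ξ) - 3exp(-16t)sin(8t - 4ξ)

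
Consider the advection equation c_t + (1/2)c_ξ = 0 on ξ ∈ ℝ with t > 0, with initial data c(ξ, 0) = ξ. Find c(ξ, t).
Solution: By characteristics (dξ/dt = 1/2), c(ξ,t) = f(ξ - (1/2)t) with f = c(·, 0).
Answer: c(ξ, t) = -(1/2)t + ξ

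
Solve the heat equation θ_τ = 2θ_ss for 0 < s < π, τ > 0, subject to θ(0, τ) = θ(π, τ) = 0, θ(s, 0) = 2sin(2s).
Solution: Separating variables: θ = Σ c_n exp(-2n²τ) sin(ns). From θ(s,0) = 2sin(2s): c_2=2.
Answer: θ(s, τ) = 2exp(-8τ)sin(2s)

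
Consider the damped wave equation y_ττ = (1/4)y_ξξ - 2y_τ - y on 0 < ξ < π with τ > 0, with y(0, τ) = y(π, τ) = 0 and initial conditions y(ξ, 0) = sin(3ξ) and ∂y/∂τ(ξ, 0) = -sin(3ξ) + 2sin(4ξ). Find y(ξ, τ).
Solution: Substitute y = exp(-τ)u, i.e. u = exp(τ)y.
By the product rule, y_τ = exp(-τ)(u_τ - u), y_ττ = exp(-τ)(u_ττ - 2u_τ + u), y_ξξ = exp(-τ)u_ξξ.
Substituting into the PDE and dividing by exp(-τ): u_ττ - 2u_τ + u = (1/4)u_ξξ - 2(u_τ - u) - u.
The lower-order terms cancel, leaving the standard wave equation u_ττ = (1/4)u_ξξ.
Initial data for u: u(ξ,0) = y(ξ,0) = sin(3ξ); u_τ(ξ,0) = y_τ(ξ,0) + y(ξ,0) = 2sin(4ξ). The boundary conditions carry over: u(0,τ) = u(π,τ) = 0.
Solve for u:
  Using separation of variables u = X(ξ)T(τ):
  Eigenfunctions: sin(nξ), n = 1, 2, 3, ...
  General solution: u(ξ, τ) = Σ [A_n cos(n τ/2) + B_n sin(n τ/2)] sin(nξ)
  From u(ξ,0) = sin(3ξ): A_3=1. From u_τ(ξ,0) = 2sin(4ξ), using u_τ(ξ,0) = Σ ω_n B_n sin(nξ) with ω_n = n/2: B_4 = 2/2 = 1.
Hence u(ξ,τ) = sin(3ξ)cos(3τ/2) + sin(4ξ)sin(2τ).
Transform back: y(ξ,τ) = exp(-τ)u(ξ,τ).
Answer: y(ξ, τ) = exp(-τ)sin(3ξ)cos(3τ/2) + exp(-τ)sin(4ξ)sin(2τ)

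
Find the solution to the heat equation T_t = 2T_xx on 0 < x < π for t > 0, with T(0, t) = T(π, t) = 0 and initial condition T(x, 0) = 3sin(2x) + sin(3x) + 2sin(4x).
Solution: Separating variables: T = Σ c_n exp(-2n²t) sin(nx). From T(x,0) = 3sin(2x) + sin(3x) + 2sin(4x): c_2=3, c_3=1, c_4=2.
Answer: T(x, t) = 3exp(-8t)sin(2x) + exp(-18t)sin(3x) + 2exp(-32t)sin(4x)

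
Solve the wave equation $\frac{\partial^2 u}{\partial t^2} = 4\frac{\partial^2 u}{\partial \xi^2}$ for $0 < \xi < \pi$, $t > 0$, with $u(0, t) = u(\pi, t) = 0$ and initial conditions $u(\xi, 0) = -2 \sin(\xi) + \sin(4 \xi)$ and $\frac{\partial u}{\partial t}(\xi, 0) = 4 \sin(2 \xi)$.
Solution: Separating variables: $u = \sum [A_n \cos(\omega_n t) + B_n \sin(\omega_n t)] \sin(n\xi)$, $\omega_n = 2n$. From ICs ($B_n$ = velocity coefficient / $\omega_n$): $A_1=-2, A_4=1, B_2=1$.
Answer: $u(\xi, t) = -2 \sin(\xi) \cos(2 t) + \sin(2 \xi) \sin(4 t) + \sin(4 \xi) \cos(8 t)$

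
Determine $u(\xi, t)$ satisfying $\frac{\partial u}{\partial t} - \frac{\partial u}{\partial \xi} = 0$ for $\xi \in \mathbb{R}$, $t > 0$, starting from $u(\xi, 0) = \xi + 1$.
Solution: By characteristics ($d\xi/dt = -1$), $u(\xi,t) = f(\xi + t)$ with $f = u( \cdot , 0)$.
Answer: $u(\xi, t) = \xi + t + 1$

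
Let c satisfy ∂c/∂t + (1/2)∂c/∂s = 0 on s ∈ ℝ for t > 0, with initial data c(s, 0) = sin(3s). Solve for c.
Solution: By characteristics (ds/dt = 1/2), c(s,t) = f(s - (1/2)t) with f = c(·, 0).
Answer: c(s, t) = sin(3s - 3t/2)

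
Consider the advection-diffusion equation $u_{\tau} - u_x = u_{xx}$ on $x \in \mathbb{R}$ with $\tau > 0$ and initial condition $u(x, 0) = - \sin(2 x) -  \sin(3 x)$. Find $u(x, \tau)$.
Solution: Moving frame: $\eta = x + \tau$, $\sigma = \tau$, $u = w(\eta,\sigma)$, so $u_{\tau} = w_{\sigma} + w_{\eta}$ and $u_{xx} = w_{\eta\eta}$.
Hence $u_{\tau} - u_x = w_{\sigma}$ and the PDE becomes the heat equation $w_{\sigma} = w_{\eta\eta}$ on $\eta \in \mathbb{R}$.
Initial data: $w(\eta,0) = u(\eta,0) = - \sin(2 \eta) - \sin(3 \eta)$. Each mode $\sin(n\eta)$ decays as $e^{-n^2\sigma}$ on $\mathbb{R}$, so $w(\eta,\sigma) = \sum c_n e^{-n^2\sigma} \sin(n\eta)$ with $c_2=-1, c_3=-1$: $w(\eta,\sigma) = - e^{-4 \sigma} \sin(2 \eta) - e^{-9 \sigma} \sin(3 \eta)$.
Substituting back: $u(x,\tau) = w(x + \tau, \tau)$.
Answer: $u(x, \tau) = - e^{-4 \tau} \sin(2 \tau + 2 x) -  e^{-9 \tau} \sin(3 \tau + 3 x)$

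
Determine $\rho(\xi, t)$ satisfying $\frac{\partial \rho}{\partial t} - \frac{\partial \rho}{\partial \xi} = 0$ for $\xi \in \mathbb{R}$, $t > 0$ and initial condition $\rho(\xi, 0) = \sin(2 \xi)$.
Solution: By method of characteristics (waves move left with speed 1):
Along characteristics $\xi + t =$ const, $\rho$ is constant, so $\rho(\xi,t) = f(\xi + t)$ with $f = \rho( \cdot , 0)$.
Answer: $\rho(\xi, t) = \sin(2 \xi + 2 t)$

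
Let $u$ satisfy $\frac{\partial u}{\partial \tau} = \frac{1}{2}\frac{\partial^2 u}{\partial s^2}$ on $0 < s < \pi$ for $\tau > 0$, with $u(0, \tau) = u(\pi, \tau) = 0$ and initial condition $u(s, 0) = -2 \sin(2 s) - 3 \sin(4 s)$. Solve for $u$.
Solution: Separating variables: $u = \sum c_n e^{-n^2\tau/2} \sin(ns)$. From $u(s,0) = -2 \sin(2 s) - 3 \sin(4 s)$: $c_2=-2, c_4=-3$.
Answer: $u(s, \tau) = -2 e^{-2 \tau} \sin(2 s) - 3 e^{-8 \tau} \sin(4 s)$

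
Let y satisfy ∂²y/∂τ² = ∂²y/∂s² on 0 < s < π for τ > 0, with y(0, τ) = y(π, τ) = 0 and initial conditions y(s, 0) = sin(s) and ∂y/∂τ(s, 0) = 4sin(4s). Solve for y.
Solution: Using separation of variables y = X(s)T(τ):
Eigenfunctions: sin(ns), n = 1, 2, 3, ...
General solution: y(s, τ) = Σ [A_n cos(n τ) + B_n sin(n τ)] sin(ns)
From y(s,0) = sin(s): A_1=1. From y_τ(s,0) = 4sin(4s), using y_τ(s,0) = Σ ω_n B_n sin(ns) with ω_n = n: B_4 = 4/4 = 1.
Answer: y(s, τ) = sin(s)cos(τ) + sin(4s)sin(4τ)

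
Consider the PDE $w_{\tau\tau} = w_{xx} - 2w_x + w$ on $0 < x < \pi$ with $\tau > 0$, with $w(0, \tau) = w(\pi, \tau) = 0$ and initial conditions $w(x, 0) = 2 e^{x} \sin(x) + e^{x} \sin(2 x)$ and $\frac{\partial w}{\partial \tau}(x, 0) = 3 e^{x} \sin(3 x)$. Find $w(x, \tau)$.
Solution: Substitute $w = e^{x}u$, i.e. $u = e^{-x}w$.
By the product rule, $w_x = e^{x}(u_x + u)$, $w_{xx} = e^{x}(u_{xx} + 2u_x + u)$, $w_{\tau\tau} = e^{x}u_{\tau\tau}$.
Substituting into the PDE and dividing by $e^{x}$: $u_{\tau\tau} = (u_{xx} + 2u_x + u) - 2(u_x + u) + u$.
The lower-order terms cancel, leaving the standard wave equation $u_{\tau\tau} = u_{xx}$.
Initial data for $u$: $u(x,0) = e^{-x}w(x,0) = 2 \sin(x) + \sin(2 x)$; $u_{\tau}(x,0) = e^{-x}w_{\tau}(x,0) = 3 \sin(3 x)$. The boundary conditions carry over: $u(0,\tau) = u(\pi,\tau) = 0$.
Solve for $u$:
  Using separation of variables $u = X(x)T(\tau)$:
  Eigenfunctions: $\sin(nx)$, $n = 1, 2, 3, \ldots$
  General solution: $u(x, \tau) = \sum [A_n \cos(n \tau) + B_n \sin(n \tau)] \sin(nx)$
  From $u(x,0) = 2 \sin(x) + \sin(2 x)$: $A_1=2, A_2=1$. From $u_{\tau}(x,0) = 3 \sin(3 x)$, using $u_{\tau}(x,0) = \sum \omega_n B_n \sin(nx)$ with $\omega_n = n$: $B_3 = 3/3 = 1$.
Hence $u(x,\tau) = 2 \sin(x) \cos(\tau) + \sin(2 x) \cos(2 \tau) + \sin(3 x) \sin(3 \tau)$.
Transform back: $w(x,\tau) = e^{x}u(x,\tau)$.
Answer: $w(x, \tau) = e^{x} \sin(3 \tau) \sin(3 x) + 2 e^{x} \sin(x) \cos(\tau) + e^{x} \sin(2 x) \cos(2 \tau)$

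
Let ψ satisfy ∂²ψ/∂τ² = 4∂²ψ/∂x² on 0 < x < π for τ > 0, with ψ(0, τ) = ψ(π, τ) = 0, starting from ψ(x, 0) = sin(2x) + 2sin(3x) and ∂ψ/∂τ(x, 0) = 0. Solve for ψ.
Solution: Using separation of variables ψ = X(x)T(τ):
Eigenfunctions: sin(nx), n = 1, 2, 3, ...
General solution: ψ(x, τ) = Σ [A_n cos(2n τ) + B_n sin(2n τ)] sin(nx)
From ψ(x,0) = sin(2x) + 2sin(3x): A_2=1, A_3=2. From ψ_τ(x,0) = 0: all B_n = 0.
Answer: ψ(x, τ) = sin(2x)cos(4τ) + 2sin(3x)cos(6τ)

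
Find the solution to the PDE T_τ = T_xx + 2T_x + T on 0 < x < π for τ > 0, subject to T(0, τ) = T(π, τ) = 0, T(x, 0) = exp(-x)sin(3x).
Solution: Substitute T = exp(-x)u, i.e. u = exp(x)T.
By the product rule, T_x = exp(-x)(u_x - u), T_xx = exp(-x)(u_xx - 2u_x + u), T_τ = exp(-x)u_τ.
Substituting into the PDE and dividing by exp(-x): u_τ = (u_xx - 2u_x + u) + 2(u_x - u) + u.
The lower-order terms cancel, leaving the standard heat equation u_τ = u_xx.
Initial data for u: u(x,0) = exp(x)T(x,0) = sin(3x). The boundary conditions carry over: u(0,τ) = u(π,τ) = 0.
Solve for u:
  Using separation of variables u = X(x)G(τ):
  Eigenfunctions: sin(nx), n = 1, 2, 3, ...
  General solution: u(x, τ) = Σ c_n sin(nx) exp(-n² τ)
  Matching u(x,0) = sin(3x) term by term: c_3=1.
Hence u(x,τ) = exp(-9τ)sin(3x).
Transform back: T(x,τ) = exp(-x)u(x,τ).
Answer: T(x, τ) = exp(-x)exp(-9τ)sin(3x)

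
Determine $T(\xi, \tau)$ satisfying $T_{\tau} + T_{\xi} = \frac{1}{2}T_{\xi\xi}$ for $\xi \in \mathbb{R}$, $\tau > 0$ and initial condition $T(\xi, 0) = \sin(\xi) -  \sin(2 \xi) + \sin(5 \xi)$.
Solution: Change to a moving frame: let $\eta = \xi - \tau$, $\sigma = \tau$ and write $T(\xi,\tau) = u(\eta,\sigma)$.
By the chain rule $T_{\tau} = u_{\sigma} - u_{\eta}$, $T_{\xi} = u_{\eta}$, $T_{\xi\xi} = u_{\eta\eta}$.
Then $T_{\tau} + T_{\xi} = u_{\sigma}$: the advection term cancels and the PDE becomes the heat equation $u_{\sigma} = \frac{1}{2}u_{\eta\eta}$ on $\eta \in \mathbb{R}$.
Initial data: $u(\eta,0) = T(\eta,0) = \sin(\eta) - \sin(2 \eta) + \sin(5 \eta)$.
On $\eta \in \mathbb{R}$ each mode satisfies $(\sin(n\eta))'' = -n^2 \sin(n\eta)$, so $e^{-n^2\sigma/2} \sin(n\eta)$ solves the heat equation; by superposition $u(\eta,\sigma) = \sum c_n e^{-n^2\sigma/2} \sin(n\eta)$.
Reading off the coefficients: $c_1=1, c_2=-1, c_5=1$, so $u(\eta,\sigma) = - e^{-2 \sigma} \sin(2 \eta) + e^{-\sigma/2} \sin(\eta) + e^{-25 \sigma/2} \sin(5 \eta)$.
Substituting back $\eta = \xi - \tau$, $\sigma = \tau$: $T(\xi,\tau) = u(\xi - \tau, \tau)$.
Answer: $T(\xi, \tau) = e^{-2 \tau} \sin(2 \tau - 2 \xi) -  e^{-\tau/2} \sin(\tau - \xi) -  e^{-25 \tau/2} \sin(5 \tau - 5 \xi)$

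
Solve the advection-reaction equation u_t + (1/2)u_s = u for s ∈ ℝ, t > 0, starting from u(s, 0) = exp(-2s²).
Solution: Substitute u = exp(t)w.
Then u_t = exp(t)(w_t + w), u_s = exp(t)w_s; substituting and dividing by exp(t), the lower-order terms cancel: w_t + (1/2)w_s = 0 (standard advection equation).
Data for w: w(s,0) = u(s,0) = exp(-2s²).
By characteristics (ds/dt = 1/2), w(s,t) = f(s - (1/2)t) with f = w(·, 0).
So w(s,t) = exp(-2(s - t/2)²), and u(s,t) = exp(t)w(s,t).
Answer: u(s, t) = exp(t)exp(-2(s - t/2)²)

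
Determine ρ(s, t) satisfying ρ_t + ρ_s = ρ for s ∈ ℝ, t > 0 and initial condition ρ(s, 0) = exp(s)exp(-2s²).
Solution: Substitute ρ = exp(s)u, i.e. u = exp(-s)ρ.
By the product rule, ρ_s = exp(s)(u_s + u), ρ_t = exp(s)u_t.
Substituting into the PDE and dividing by exp(s): u_t + (u_s + u) = u.
The lower-order terms cancel, leaving the standard advection equation u_t + u_s = 0.
Initial data for u: u(s,0) = exp(-s)ρ(s,0) = exp(-2s²).
Solve for u:
  By method of characteristics (waves move right with speed 1):
  Along characteristics s - t = const, u is constant, so u(s,t) = f(s - t) with f = u(·, 0).
Hence u(s,t) = exp(-2(s - t)²).
Transform back: ρ(s,t) = exp(s)u(s,t).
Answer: ρ(s, t) = exp(s)exp(-2(s - t)²)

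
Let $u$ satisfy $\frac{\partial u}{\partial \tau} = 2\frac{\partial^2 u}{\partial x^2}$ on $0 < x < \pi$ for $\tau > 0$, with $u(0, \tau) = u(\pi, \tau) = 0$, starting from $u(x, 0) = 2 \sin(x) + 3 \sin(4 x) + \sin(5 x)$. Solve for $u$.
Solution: Using separation of variables $u = X(x)T(\tau)$:
Eigenfunctions: $\sin(nx)$, $n = 1, 2, 3, \ldots$
General solution: $u(x, \tau) = \sum c_n \sin(nx) e^{-2n^2 \tau}$
Matching $u(x,0) = 2 \sin(x) + 3 \sin(4 x) + \sin(5 x)$ term by term: $c_1=2, c_4=3, c_5=1$.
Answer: $u(x, \tau) = 2 e^{-2 \tau} \sin(x) + 3 e^{-32 \tau} \sin(4 x) + e^{-50 \tau} \sin(5 x)$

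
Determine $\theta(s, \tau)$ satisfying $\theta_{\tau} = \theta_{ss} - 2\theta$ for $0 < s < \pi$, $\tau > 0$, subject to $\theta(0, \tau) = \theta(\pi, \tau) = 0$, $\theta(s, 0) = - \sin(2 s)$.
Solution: Substitute $\theta = e^{-2\tau}u$, i.e. $u = e^{2\tau}\theta$.
By the product rule, $\theta_{\tau} = e^{-2\tau}(u_{\tau} - 2u)$, $\theta_{ss} = e^{-2\tau}u_{ss}$.
Substituting into the PDE and dividing by $e^{-2\tau}$: $u_{\tau} - 2u = u_{ss} - 2u$.
The lower-order terms cancel, leaving the standard heat equation $u_{\tau} = u_{ss}$.
Initial data for $u$: $u(s,0) = \theta(s,0) = - \sin(2 s)$. The boundary conditions carry over: $u(0,\tau) = u(\pi,\tau) = 0$.
Solve for $u$:
  Using separation of variables $u = X(s)G(\tau)$:
  Eigenfunctions: $\sin(ns)$, $n = 1, 2, 3, \ldots$
  General solution: $u(s, \tau) = \sum c_n \sin(ns) e^{-n^2 \tau}$
  Matching $u(s,0) = - \sin(2 s)$ term by term: $c_2=-1$.
Hence $u(s,\tau) = - e^{-4 \tau} \sin(2 s)$.
Transform back: $\theta(s,\tau) = e^{-2\tau}u(s,\tau)$.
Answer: $\theta(s, \tau) = - e^{-6 \tau} \sin(2 s)$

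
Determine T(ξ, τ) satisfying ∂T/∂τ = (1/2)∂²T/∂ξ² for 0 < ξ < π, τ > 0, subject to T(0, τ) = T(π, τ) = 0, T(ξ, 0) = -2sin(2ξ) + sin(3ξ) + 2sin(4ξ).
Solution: Separating variables: T = Σ c_n exp(-n²τ/2) sin(nξ). From T(ξ,0) = -2sin(2ξ) + sin(3ξ) + 2sin(4ξ): c_2=-2, c_3=1, c_4=2.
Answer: T(ξ, τ) = -2exp(-2τ)sin(2ξ) + 2exp(-8τ)sin(4ξ) + exp(-9τ/2)sin(3ξ)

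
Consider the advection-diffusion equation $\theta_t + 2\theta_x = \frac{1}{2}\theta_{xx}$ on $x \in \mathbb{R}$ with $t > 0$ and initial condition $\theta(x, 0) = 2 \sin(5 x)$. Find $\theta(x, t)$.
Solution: Moving frame: $\eta = x - 2t$, $\sigma = t$, $\theta = u(\eta,\sigma)$, so $\theta_t = u_{\sigma} - 2u_{\eta}$ and $\theta_{xx} = u_{\eta\eta}$.
Hence $\theta_t + 2\theta_x = u_{\sigma}$ and the PDE becomes the heat equation $u_{\sigma} = \frac{1}{2}u_{\eta\eta}$ on $\eta \in \mathbb{R}$.
Initial data: $u(\eta,0) = \theta(\eta,0) = 2 \sin(5 \eta)$. Each mode $\sin(n\eta)$ decays as $e^{-n^2\sigma/2}$ on $\mathbb{R}$, so $u(\eta,\sigma) = \sum c_n e^{-n^2\sigma/2} \sin(n\eta)$ with $c_5=2$: $u(\eta,\sigma) = 2 e^{-25 \sigma/2} \sin(5 \eta)$.
Substituting back: $\theta(x,t) = u(x - 2t, t)$.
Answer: $\theta(x, t) = -2 e^{-25 t/2} \sin(10 t - 5 x)$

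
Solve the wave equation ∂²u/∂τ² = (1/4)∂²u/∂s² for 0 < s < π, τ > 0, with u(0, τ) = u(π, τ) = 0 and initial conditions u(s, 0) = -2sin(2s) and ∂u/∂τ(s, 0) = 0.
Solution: Using separation of variables u = X(s)T(τ):
Eigenfunctions: sin(ns), n = 1, 2, 3, ...
General solution: u(s, τ) = Σ [A_n cos(n τ/2) + B_n sin(n τ/2)] sin(ns)
From u(s,0) = -2sin(2s): A_2=-2. From u_τ(s,0) = 0: all B_n = 0.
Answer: u(s, τ) = -2sin(2s)cos(τ)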